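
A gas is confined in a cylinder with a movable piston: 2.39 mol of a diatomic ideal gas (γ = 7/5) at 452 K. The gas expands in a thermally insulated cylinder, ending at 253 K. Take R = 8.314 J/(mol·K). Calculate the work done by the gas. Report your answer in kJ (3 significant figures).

Adiabatic ⇒ Q = 0, so W_by = −ΔU = nCᵥ(T₁ − T₂).
Cᵥ = 5R/2 = 20.79 J/(mol·K).
W = (2.39)(20.79)(452 − 253) = 9886 J.

W ≈ 9.89 kJ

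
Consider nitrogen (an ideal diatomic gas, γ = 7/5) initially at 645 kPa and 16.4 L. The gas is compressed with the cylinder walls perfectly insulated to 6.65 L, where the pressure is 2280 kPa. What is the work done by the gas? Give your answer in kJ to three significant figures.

W ≈ -11.5 kJ

Adiabatic: W = (P₁V₁ − P₂V₂)/(γ − 1) with γ = 7/5.
P₁V₁ = 10578 J, P₂V₂ = 15162 J.
W = (10578 − 15162) / 0.4 = -11460 J.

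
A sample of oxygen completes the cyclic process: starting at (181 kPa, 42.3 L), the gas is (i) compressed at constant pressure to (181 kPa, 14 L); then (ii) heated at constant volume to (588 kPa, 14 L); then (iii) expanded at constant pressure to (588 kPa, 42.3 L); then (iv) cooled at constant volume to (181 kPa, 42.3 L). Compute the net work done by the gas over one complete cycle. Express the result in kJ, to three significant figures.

Constant-volume legs do no work.
W(i) = (181)(14 − 42.3) = -5122 J; W(iii) = (588)(42.3 − 14) = 16640 J.
W_net = -5122 + 16640 = 11518 J (the clockwise enclosed area).

W_net ≈ 11.5 kJ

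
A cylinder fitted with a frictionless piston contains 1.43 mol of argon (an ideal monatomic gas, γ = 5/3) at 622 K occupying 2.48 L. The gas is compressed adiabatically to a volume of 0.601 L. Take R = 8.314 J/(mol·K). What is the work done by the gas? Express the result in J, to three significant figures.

Adiabatic: TV^(γ−1) = const with γ = 5/3.
T₂ = T₁ (V₁/V₂)^(γ−1) = 622 × (2.48/0.601)^0.667 = 622 × 2.573 = 1600 K.
W_by = nCᵥ(T₁ − T₂) = (1.43)(12.47)(622 − 1600) = -17445 J.

W ≈ -17400 J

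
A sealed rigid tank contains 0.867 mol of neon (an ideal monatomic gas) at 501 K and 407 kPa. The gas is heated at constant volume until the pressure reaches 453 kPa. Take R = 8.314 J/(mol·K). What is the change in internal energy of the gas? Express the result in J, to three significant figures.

ΔU ≈ 612 J

Constant volume ⇒ W = 0, so Q = ΔU = nCᵥΔT with Cᵥ = 3R/2 = 12.47 J/(mol·K).
At constant V, T₂/T₁ = P₂/P₁ ⇒ ΔT = T₁(P₂/P₁ − 1) = 501·(453/407 − 1) = 56.62 K.
ΔU = (0.867)(12.47)(56.62) = 612.2 J.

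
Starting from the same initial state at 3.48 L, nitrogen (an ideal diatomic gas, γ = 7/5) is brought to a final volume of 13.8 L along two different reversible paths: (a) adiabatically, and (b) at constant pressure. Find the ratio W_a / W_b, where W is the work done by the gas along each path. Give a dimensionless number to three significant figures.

Path (a) adiabatic: W = P₁V₁(1 − (V₁/V₂)^(γ−1))/(γ−1) → W_a/(P₁V₁) = 1.059.
Path (b) isobaric: W = P₁(V₂ − V₁) → W_b/(P₁V₁) = 2.966.
W_a / W_b = 1.059 / 2.966 = 0.3572.

W_a / W_b ≈ 0.357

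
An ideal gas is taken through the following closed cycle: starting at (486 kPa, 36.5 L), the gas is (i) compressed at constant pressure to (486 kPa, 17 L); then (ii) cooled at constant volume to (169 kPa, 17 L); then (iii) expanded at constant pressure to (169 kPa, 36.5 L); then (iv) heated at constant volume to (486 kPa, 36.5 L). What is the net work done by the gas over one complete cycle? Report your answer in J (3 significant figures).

Constant-volume legs do no work.
W(i) = (486)(17 − 36.5) = -9477 J; W(iii) = (169)(36.5 − 17) = 3296 J.
W_net = -9477 + 3296 = -6182 J (the counter-clockwise enclosed area).

W_net ≈ -6180 J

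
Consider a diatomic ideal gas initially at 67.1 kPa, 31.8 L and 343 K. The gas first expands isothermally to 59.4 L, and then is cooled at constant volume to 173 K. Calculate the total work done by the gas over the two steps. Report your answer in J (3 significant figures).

Step 1 (isothermal): W = P₁V₁ ln(V₂/V₁) = (2134) ln(59.4/31.8) = 1333 J.
Step 2 (isochoric): W = 0 (constant volume).
W_total = 1333 + 0 = 1333 J.

W_total ≈ 1330 J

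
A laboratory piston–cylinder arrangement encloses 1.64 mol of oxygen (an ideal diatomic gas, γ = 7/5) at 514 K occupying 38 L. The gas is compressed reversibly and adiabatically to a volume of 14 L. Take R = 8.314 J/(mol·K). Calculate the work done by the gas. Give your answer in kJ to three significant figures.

W ≈ -8.60 kJ

Adiabatic: TV^(γ−1) = const with γ = 7/5.
T₂ = T₁ (V₁/V₂)^(γ−1) = 514 × (38/14)^0.4 = 514 × 1.491 = 766.3 K.
W_by = nCᵥ(T₁ − T₂) = (1.64)(20.79)(514 − 766.3) = -8602 J.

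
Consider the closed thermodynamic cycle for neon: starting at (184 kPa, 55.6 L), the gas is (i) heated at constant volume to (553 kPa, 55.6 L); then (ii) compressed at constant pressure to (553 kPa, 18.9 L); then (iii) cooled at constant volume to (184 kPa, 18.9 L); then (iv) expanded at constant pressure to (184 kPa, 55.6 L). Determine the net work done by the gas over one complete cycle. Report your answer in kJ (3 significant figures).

Constant-volume legs do no work.
W(ii) = (553)(18.9 − 55.6) = -20295 J; W(iv) = (184)(55.6 − 18.9) = 6753 J.
W_net = -20295 + 6753 = -13542 J (the counter-clockwise enclosed area).

W_net ≈ -13.5 kJ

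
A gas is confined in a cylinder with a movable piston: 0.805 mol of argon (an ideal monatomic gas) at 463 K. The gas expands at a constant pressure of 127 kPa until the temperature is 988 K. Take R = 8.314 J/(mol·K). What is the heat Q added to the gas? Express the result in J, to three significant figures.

Isobaric: W = nRΔT = (0.805)(8.314)(525) = 3514 J.
ΔU = nCᵥΔT with Cᵥ = 3R/2: ΔU = (0.805)(12.47)(525) = 5271 J.
Q = ΔU + W = 5271 + 3514 = 8784 J.

Q ≈ 8780 J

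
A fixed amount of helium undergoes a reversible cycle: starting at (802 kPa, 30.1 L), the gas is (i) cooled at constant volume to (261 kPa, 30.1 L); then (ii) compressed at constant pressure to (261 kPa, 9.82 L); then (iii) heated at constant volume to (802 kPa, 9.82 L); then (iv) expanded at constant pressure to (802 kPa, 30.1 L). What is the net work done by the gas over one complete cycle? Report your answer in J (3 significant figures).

Constant-volume legs do no work.
W(ii) = (261)(9.82 − 30.1) = -5293 J; W(iv) = (802)(30.1 − 9.82) = 16265 J.
W_net = -5293 + 16265 = 10971 J (the clockwise enclosed area).

W_net ≈ 11000 J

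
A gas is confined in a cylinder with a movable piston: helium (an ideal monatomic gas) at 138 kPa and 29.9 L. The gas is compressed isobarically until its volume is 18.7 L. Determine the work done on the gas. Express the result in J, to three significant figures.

W ≈ 1550 J

Isobaric: W = P ΔV.
W = (138 kPa)(18.7 − 29.9 L) = (138)(-11.2) = -1546 J.
Work on gas = −W_by = 1546 J.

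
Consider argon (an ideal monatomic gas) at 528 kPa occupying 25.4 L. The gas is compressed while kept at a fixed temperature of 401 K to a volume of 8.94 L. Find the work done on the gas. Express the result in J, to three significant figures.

W ≈ 14000 J

Isothermal: W = nRT ln(V₂/V₁) = P₁V₁ ln(V₂/V₁).
P₁V₁ = (528 kPa)(25.4 L) = 13411 J.
W = 13411 × ln(8.94/25.4) = 13411 × -1.044
W_by_gas = -14004 J; work on gas = −W_by = 14004 J.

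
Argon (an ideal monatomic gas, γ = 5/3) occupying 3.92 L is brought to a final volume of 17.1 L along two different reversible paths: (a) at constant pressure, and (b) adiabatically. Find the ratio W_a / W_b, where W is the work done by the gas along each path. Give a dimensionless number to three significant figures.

Path (a) isobaric: W = P₁(V₂ − V₁) → W_a/(P₁V₁) = 3.362.
Path (b) adiabatic: W = P₁V₁(1 − (V₁/V₂)^(γ−1))/(γ−1) → W_b/(P₁V₁) = 0.9382.
W_a / W_b = 3.362 / 0.9382 = 3.584.

W_a / W_b ≈ 3.58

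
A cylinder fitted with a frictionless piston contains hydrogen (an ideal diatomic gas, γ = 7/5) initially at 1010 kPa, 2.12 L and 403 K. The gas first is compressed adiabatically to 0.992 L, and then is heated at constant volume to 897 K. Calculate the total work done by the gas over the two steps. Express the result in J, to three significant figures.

Step 1 (adiabatic): W = (P₁V₁ − P₂V₂)/(γ−1) = (2141 − 2901)/0.4 = -1900 J.
Step 2 (isochoric): W = 0 (constant volume).
W_total = -1900 + 0 = -1900 J.

W_total ≈ -1900 J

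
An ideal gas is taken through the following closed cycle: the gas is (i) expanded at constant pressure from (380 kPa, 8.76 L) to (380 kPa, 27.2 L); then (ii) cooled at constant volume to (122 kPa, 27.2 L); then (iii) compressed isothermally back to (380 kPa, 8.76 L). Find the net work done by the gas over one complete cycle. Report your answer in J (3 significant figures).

W_net ≈ 3250 J

Leg (i): W = PΔV = (380)(27.2 − 8.76) = 7007 J.
Leg (ii): W = 0.
Leg (iii): W = PᵢVᵢ ln(V_f/Vᵢ) = (3318) ln(8.76/27.2) = -3760 J.
W_net = 7007 − 3760 = 3247 J.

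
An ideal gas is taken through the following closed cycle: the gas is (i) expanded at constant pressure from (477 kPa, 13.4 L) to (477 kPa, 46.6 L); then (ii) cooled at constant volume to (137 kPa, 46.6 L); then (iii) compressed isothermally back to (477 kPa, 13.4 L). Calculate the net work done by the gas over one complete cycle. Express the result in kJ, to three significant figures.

W_net ≈ 7.88 kJ

Leg (i): W = PΔV = (477)(46.6 − 13.4) = 15836 J.
Leg (ii): W = 0.
Leg (iii): W = PᵢVᵢ ln(V_f/Vᵢ) = (6384) ln(13.4/46.6) = -7957 J.
W_net = 15836 − 7957 = 7879 J.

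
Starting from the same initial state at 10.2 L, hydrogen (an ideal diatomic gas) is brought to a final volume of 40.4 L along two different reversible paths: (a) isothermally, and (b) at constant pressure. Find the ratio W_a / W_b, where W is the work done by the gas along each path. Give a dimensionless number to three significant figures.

Path (a) isothermal: W = P₁V₁ ln(V₂/V₁) → W_a/(P₁V₁) = 1.376.
Path (b) isobaric: W = P₁(V₂ − V₁) → W_b/(P₁V₁) = 2.961.
W_a / W_b = 1.376 / 2.961 = 0.4649.

W_a / W_b ≈ 0.465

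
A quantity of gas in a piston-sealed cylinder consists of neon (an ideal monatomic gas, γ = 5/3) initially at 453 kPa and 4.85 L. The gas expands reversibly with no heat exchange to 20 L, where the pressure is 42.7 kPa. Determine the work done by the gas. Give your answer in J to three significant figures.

W ≈ 2010 J

Adiabatic: W = (P₁V₁ − P₂V₂)/(γ − 1) with γ = 5/3.
P₁V₁ = 2197 J, P₂V₂ = 854 J.
W = (2197 − 854) / 0.6667 = 2015 J.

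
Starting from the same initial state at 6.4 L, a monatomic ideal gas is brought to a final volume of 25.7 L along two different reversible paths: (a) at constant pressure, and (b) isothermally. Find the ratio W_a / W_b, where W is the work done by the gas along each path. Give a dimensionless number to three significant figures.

W_a / W_b ≈ 2.17

Path (a) isobaric: W = P₁(V₂ − V₁) → W_a/(P₁V₁) = 3.016.
Path (b) isothermal: W = P₁V₁ ln(V₂/V₁) → W_b/(P₁V₁) = 1.39.
W_a / W_b = 3.016 / 1.39 = 2.169.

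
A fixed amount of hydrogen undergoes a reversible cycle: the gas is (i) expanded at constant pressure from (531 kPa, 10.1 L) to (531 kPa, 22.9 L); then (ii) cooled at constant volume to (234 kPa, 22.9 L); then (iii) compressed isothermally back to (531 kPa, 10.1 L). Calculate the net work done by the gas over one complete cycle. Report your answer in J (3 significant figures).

Leg (i): W = PΔV = (531)(22.9 − 10.1) = 6797 J.
Leg (ii): W = 0.
Leg (iii): W = PᵢVᵢ ln(V_f/Vᵢ) = (5359) ln(10.1/22.9) = -4387 J.
W_net = 6797 − 4387 = 2410 J.

W_net ≈ 2410 J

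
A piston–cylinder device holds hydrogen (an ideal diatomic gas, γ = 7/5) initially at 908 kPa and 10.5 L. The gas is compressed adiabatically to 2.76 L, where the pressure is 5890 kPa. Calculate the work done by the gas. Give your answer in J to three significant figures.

W ≈ -16800 J

Adiabatic: W = (P₁V₁ − P₂V₂)/(γ − 1) with γ = 7/5.
P₁V₁ = 9534 J, P₂V₂ = 16256 J.
W = (9534 − 16256) / 0.4 = -16806 J.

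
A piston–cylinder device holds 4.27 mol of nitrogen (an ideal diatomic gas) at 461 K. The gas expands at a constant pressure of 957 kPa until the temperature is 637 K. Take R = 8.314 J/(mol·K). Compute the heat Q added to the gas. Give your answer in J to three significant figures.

Q ≈ 21900 J

Isobaric: W = nRΔT = (4.27)(8.314)(176) = 6248 J.
ΔU = nCᵥΔT with Cᵥ = 5R/2: ΔU = (4.27)(20.79)(176) = 15620 J.
Q = ΔU + W = 15620 + 6248 = 21868 J.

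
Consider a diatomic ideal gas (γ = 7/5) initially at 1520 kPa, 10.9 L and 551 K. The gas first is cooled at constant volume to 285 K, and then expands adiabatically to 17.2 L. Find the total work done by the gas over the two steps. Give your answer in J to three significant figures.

W_total ≈ 3570 J

Step 1 (isochoric): W = 0 (constant volume).
After step 1: P = 786.2 kPa (V unchanged).
Step 2 (adiabatic): W = (P₁V₁ − P₂V₂)/(γ−1) = (8570 − 7140)/0.4 = 3573 J.
W_total = 0 + 3573 = 3573 J.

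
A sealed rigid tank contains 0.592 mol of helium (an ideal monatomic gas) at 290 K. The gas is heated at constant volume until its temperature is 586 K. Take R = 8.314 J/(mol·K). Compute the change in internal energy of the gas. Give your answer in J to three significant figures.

Constant volume ⇒ W = 0, so Q = ΔU = nCᵥΔT with Cᵥ = 3R/2 = 12.47 J/(mol·K).
ΔU = (0.592)(12.47)(586 − 290) = 2185 J.

ΔU ≈ 2190 J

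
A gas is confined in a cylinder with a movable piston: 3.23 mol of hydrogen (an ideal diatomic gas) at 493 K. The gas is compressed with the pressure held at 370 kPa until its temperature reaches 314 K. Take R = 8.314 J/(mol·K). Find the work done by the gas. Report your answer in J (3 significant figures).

W ≈ -4810 J

Isobaric: W = P ΔV = nR ΔT.
W = (3.23)(8.314)(314 − 493) = -4807 J.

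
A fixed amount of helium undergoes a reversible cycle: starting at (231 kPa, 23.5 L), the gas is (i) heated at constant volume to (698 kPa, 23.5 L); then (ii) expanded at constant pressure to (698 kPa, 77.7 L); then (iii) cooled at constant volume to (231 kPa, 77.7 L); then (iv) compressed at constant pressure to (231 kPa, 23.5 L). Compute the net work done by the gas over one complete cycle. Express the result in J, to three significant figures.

W_net ≈ 25300 J

Constant-volume legs do no work.
W(ii) = (698)(77.7 − 23.5) = 37832 J; W(iv) = (231)(23.5 − 77.7) = -12520 J.
W_net = 37832 − 12520 = 25311 J (the clockwise enclosed area).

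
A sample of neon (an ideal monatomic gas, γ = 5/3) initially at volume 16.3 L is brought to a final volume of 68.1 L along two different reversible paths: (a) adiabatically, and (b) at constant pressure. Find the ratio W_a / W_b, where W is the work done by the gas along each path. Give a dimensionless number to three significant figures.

Path (a) adiabatic: W = P₁V₁(1 − (V₁/V₂)^(γ−1))/(γ−1) → W_a/(P₁V₁) = 0.9217.
Path (b) isobaric: W = P₁(V₂ − V₁) → W_b/(P₁V₁) = 3.178.
W_a / W_b = 0.9217 / 3.178 = 0.29.

W_a / W_b ≈ 0.290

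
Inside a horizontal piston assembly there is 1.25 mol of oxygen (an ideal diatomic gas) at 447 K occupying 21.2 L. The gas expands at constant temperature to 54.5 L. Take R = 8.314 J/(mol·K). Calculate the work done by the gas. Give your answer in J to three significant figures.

W ≈ 4390 J

Isothermal: W = nRT ln(V₂/V₁).
W = (1.25)(8.314)(447) × ln(54.5/21.2)
  = 4645 × 0.9442
W_by_gas = 4386 J.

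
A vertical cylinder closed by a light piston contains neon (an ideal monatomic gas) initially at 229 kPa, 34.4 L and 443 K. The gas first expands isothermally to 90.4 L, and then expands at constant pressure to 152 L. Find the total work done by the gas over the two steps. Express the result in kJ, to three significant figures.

W_total ≈ 13.0 kJ

Step 1 (isothermal): W = P₁V₁ ln(V₂/V₁) = (7878) ln(90.4/34.4) = 7611 J.
After step 1: P = 87.14 kPa, V = 90.4 L, T = 443 K.
Step 2 (isobaric): W = PΔV = (87.14 kPa)(152 − 90.4 L) = 5368 J.
W_total = 7611 + 5368 = 12979 J.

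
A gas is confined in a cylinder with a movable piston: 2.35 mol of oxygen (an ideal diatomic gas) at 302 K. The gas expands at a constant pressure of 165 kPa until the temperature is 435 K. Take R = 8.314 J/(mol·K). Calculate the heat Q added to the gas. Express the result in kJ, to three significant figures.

Isobaric: W = nRΔT = (2.35)(8.314)(133) = 2599 J.
ΔU = nCᵥΔT with Cᵥ = 5R/2: ΔU = (2.35)(20.79)(133) = 6496 J.
Q = ΔU + W = 6496 + 2599 = 9095 J.

Q ≈ 9.09 kJ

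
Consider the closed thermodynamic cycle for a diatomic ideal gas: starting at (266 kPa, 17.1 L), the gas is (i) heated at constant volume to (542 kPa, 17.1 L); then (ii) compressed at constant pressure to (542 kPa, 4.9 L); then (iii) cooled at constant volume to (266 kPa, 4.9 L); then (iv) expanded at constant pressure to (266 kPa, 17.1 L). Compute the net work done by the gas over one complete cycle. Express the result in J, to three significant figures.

W_net ≈ -3370 J

Constant-volume legs do no work.
W(ii) = (542)(4.9 − 17.1) = -6612 J; W(iv) = (266)(17.1 − 4.9) = 3245 J.
W_net = -6612 + 3245 = -3367 J (the counter-clockwise enclosed area).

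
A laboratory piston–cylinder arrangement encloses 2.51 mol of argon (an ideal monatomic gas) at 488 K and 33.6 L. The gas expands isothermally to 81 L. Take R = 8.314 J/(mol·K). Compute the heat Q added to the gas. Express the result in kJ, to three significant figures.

Q ≈ 8.96 kJ

Isothermal ⇒ ΔU = 0, so Q = W = nRT ln(V₂/V₁).
Q = (2.51)(8.314)(488) ln(81/33.6) = 10184 × 0.8799 = 8961 J.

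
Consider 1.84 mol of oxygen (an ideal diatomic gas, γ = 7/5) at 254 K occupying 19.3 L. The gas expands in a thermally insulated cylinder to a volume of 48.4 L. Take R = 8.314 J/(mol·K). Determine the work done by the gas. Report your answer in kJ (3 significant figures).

W ≈ 2.99 kJ

Adiabatic: TV^(γ−1) = const with γ = 7/5.
T₂ = T₁ (V₁/V₂)^(γ−1) = 254 × (19.3/48.4)^0.4 = 254 × 0.6923 = 175.8 K.
W_by = nCᵥ(T₁ − T₂) = (1.84)(20.79)(254 − 175.8) = 2989 J.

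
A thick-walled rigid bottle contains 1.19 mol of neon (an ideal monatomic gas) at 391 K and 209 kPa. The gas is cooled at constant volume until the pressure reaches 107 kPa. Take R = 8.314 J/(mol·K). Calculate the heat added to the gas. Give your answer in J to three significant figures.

Constant volume ⇒ W = 0, so Q = ΔU = nCᵥΔT with Cᵥ = 3R/2 = 12.47 J/(mol·K).
At constant V, T₂/T₁ = P₂/P₁ ⇒ ΔT = T₁(P₂/P₁ − 1) = 391·(107/209 − 1) = -190.8 K.
ΔU = (1.19)(12.47)(-190.8) = -2832 J.

Q ≈ -2830 J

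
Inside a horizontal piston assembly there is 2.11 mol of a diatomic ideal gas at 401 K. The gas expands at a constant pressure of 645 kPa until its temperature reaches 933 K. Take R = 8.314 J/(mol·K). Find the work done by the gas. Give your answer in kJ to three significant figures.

Isobaric: W = P ΔV = nR ΔT.
W = (2.11)(8.314)(933 − 401) = 9333 J.

W ≈ 9.33 kJ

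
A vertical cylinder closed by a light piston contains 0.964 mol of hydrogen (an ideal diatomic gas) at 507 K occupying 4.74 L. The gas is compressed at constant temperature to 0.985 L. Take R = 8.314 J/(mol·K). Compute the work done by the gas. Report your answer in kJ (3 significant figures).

Isothermal: W = nRT ln(V₂/V₁).
W = (0.964)(8.314)(507) × ln(0.985/4.74)
  = 4063 × -1.571
W_by_gas = -6384 J.

W ≈ -6.38 kJ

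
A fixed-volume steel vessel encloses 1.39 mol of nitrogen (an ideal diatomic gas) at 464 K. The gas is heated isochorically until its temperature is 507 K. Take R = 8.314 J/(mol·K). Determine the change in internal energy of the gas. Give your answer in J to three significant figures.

ΔU ≈ 1240 J

Constant volume ⇒ W = 0, so Q = ΔU = nCᵥΔT with Cᵥ = 5R/2 = 20.79 J/(mol·K).
ΔU = (1.39)(20.79)(507 − 464) = 1242 J.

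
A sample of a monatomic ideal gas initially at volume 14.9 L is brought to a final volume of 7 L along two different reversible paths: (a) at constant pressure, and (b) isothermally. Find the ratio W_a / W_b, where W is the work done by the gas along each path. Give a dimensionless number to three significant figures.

Path (a) isobaric: W = P₁(V₂ − V₁) → W_a/(P₁V₁) = -0.5302.
Path (b) isothermal: W = P₁V₁ ln(V₂/V₁) → W_b/(P₁V₁) = -0.7555.
W_a / W_b = -0.5302 / -0.7555 = 0.7018.

W_a / W_b ≈ 0.702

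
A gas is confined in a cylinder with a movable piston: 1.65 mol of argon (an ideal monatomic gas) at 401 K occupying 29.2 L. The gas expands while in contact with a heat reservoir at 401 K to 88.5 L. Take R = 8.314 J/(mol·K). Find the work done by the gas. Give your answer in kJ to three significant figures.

Isothermal: W = nRT ln(V₂/V₁).
W = (1.65)(8.314)(401) × ln(88.5/29.2)
  = 5501 × 1.109
W_by_gas = 6100 J.

W ≈ 6.10 kJ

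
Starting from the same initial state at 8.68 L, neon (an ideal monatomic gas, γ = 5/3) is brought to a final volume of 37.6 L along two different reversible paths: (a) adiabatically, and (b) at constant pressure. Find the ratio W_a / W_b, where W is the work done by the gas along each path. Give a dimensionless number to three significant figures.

W_a / W_b ≈ 0.281

Path (a) adiabatic: W = P₁V₁(1 − (V₁/V₂)^(γ−1))/(γ−1) → W_a/(P₁V₁) = 0.9355.
Path (b) isobaric: W = P₁(V₂ − V₁) → W_b/(P₁V₁) = 3.332.
W_a / W_b = 0.9355 / 3.332 = 0.2808.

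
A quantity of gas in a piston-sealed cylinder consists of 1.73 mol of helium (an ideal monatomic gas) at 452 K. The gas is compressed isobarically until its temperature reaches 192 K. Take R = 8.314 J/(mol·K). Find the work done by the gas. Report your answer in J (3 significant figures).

W ≈ -3740 J

Isobaric: W = P ΔV = nR ΔT.
W = (1.73)(8.314)(192 − 452) = -3740 J.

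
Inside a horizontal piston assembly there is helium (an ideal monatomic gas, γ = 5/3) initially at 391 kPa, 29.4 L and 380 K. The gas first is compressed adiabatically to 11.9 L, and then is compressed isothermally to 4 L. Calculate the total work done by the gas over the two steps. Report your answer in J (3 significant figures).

W_total ≈ -37200 J

Step 1 (adiabatic): W = (P₁V₁ − P₂V₂)/(γ−1) = (11495 − 21008)/0.667 = -14269 J.
After step 1: P = 1765 kPa, V = 11.9 L, T = 694.5 K.
Step 2 (isothermal): W = P₁V₁ ln(V₂/V₁) = (21008) ln(4/11.9) = -22904 J.
W_total = -14269 − 22904 = -37174 J.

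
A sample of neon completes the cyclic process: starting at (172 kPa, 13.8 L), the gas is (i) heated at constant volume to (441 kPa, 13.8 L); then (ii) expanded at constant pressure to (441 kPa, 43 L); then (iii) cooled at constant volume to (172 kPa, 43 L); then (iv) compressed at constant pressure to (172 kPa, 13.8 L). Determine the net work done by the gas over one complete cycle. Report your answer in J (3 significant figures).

Constant-volume legs do no work.
W(ii) = (441)(43 − 13.8) = 12877 J; W(iv) = (172)(13.8 − 43) = -5022 J.
W_net = 12877 − 5022 = 7855 J (the clockwise enclosed area).

W_net ≈ 7850 J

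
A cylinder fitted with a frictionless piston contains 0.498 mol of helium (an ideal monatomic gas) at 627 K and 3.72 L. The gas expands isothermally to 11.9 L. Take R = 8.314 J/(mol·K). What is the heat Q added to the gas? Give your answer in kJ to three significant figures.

Isothermal ⇒ ΔU = 0, so Q = W = nRT ln(V₂/V₁).
Q = (0.498)(8.314)(627) ln(11.9/3.72) = 2596 × 1.163 = 3019 J.

Q ≈ 3.02 kJ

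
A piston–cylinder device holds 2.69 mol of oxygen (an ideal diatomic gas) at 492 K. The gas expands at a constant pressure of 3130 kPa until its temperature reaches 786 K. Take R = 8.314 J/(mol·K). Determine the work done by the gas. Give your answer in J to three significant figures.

Isobaric: W = P ΔV = nR ΔT.
W = (2.69)(8.314)(786 − 492) = 6575 J.

W ≈ 6580 J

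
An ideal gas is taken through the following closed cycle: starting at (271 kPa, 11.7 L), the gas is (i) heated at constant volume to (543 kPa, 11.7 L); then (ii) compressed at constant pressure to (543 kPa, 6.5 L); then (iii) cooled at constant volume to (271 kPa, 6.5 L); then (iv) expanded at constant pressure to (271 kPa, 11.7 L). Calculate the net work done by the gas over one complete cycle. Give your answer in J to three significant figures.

Constant-volume legs do no work.
W(ii) = (543)(6.5 − 11.7) = -2824 J; W(iv) = (271)(11.7 − 6.5) = 1409 J.
W_net = -2824 + 1409 = -1414 J (the counter-clockwise enclosed area).

W_net ≈ -1410 J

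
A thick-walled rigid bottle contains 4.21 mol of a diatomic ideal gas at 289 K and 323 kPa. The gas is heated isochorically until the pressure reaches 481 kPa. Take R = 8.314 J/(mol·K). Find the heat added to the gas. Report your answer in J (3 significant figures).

Q ≈ 12400 J

Constant volume ⇒ W = 0, so Q = ΔU = nCᵥΔT with Cᵥ = 5R/2 = 20.79 J/(mol·K).
At constant V, T₂/T₁ = P₂/P₁ ⇒ ΔT = T₁(P₂/P₁ − 1) = 289·(481/323 − 1) = 141.4 K.
ΔU = (4.21)(20.79)(141.4) = 12370 J.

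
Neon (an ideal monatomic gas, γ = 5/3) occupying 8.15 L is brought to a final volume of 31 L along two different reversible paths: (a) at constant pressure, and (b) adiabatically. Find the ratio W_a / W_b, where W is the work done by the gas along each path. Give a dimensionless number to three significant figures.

Path (a) isobaric: W = P₁(V₂ − V₁) → W_a/(P₁V₁) = 2.804.
Path (b) adiabatic: W = P₁V₁(1 − (V₁/V₂)^(γ−1))/(γ−1) → W_b/(P₁V₁) = 0.8844.
W_a / W_b = 2.804 / 0.8844 = 3.17.

W_a / W_b ≈ 3.17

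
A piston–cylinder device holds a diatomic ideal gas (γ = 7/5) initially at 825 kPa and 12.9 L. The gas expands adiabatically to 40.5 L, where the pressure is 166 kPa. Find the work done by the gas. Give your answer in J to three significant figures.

W ≈ 9800 J

Adiabatic: W = (P₁V₁ − P₂V₂)/(γ − 1) with γ = 7/5.
P₁V₁ = 10642 J, P₂V₂ = 6723 J.
W = (10642 − 6723) / 0.4 = 9799 J.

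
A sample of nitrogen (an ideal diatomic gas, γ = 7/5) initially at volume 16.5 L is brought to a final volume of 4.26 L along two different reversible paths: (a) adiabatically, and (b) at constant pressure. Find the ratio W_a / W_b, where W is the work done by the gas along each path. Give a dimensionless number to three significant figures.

Path (a) adiabatic: W = P₁V₁(1 − (V₁/V₂)^(γ−1))/(γ−1) → W_a/(P₁V₁) = -1.797.
Path (b) isobaric: W = P₁(V₂ − V₁) → W_b/(P₁V₁) = -0.7418.
W_a / W_b = -1.797 / -0.7418 = 2.422.

W_a / W_b ≈ 2.42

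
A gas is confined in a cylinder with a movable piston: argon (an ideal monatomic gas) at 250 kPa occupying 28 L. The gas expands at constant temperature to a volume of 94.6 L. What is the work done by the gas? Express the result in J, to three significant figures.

W ≈ 8520 J

Isothermal: W = nRT ln(V₂/V₁) = P₁V₁ ln(V₂/V₁).
P₁V₁ = (250 kPa)(28 L) = 7000 J.
W = 7000 × ln(94.6/28) = 7000 × 1.217
W_by_gas = 8522 J.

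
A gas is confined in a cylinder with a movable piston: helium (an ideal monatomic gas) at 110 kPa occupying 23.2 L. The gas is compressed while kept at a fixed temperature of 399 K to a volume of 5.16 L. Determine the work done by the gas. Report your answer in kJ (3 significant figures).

W ≈ -3.84 kJ

Isothermal: W = nRT ln(V₂/V₁) = P₁V₁ ln(V₂/V₁).
P₁V₁ = (110 kPa)(23.2 L) = 2552 J.
W = 2552 × ln(5.16/23.2) = 2552 × -1.503
W_by_gas = -3836 J.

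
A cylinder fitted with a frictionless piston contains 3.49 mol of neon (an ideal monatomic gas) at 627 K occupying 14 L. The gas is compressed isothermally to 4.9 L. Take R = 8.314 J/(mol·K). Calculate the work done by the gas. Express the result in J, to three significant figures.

Isothermal: W = nRT ln(V₂/V₁).
W = (3.49)(8.314)(627) × ln(4.9/14)
  = 18193 × -1.05
W_by_gas = -19099 J.

W ≈ -19100 J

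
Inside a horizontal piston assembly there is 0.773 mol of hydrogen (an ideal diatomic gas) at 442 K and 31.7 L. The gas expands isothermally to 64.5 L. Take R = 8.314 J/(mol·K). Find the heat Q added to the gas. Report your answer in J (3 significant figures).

Q ≈ 2020 J

Isothermal ⇒ ΔU = 0, so Q = W = nRT ln(V₂/V₁).
Q = (0.773)(8.314)(442) ln(64.5/31.7) = 2841 × 0.7103 = 2018 J.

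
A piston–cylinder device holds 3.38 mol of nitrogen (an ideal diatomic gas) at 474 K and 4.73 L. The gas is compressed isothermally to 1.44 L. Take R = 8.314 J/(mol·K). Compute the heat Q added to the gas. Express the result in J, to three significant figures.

Q ≈ -15800 J

Isothermal ⇒ ΔU = 0, so Q = W = nRT ln(V₂/V₁).
Q = (3.38)(8.314)(474) ln(1.44/4.73) = 13320 × -1.189 = -15841 J.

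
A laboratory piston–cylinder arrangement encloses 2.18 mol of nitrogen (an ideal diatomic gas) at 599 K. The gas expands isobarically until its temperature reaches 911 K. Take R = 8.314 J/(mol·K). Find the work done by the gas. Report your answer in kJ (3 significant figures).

W ≈ 5.65 kJ

Isobaric: W = P ΔV = nR ΔT.
W = (2.18)(8.314)(911 − 599) = 5655 J.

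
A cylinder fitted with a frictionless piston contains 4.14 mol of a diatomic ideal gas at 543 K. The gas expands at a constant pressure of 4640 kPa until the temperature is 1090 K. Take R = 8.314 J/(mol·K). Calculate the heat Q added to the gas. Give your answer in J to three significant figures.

Isobaric: W = nRΔT = (4.14)(8.314)(547) = 18828 J.
ΔU = nCᵥΔT with Cᵥ = 5R/2: ΔU = (4.14)(20.79)(547) = 47069 J.
Q = ΔU + W = 47069 + 18828 = 65897 J.

Q ≈ 65900 J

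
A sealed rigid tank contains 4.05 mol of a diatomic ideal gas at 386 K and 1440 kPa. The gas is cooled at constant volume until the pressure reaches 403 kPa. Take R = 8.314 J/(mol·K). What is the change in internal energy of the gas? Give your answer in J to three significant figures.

ΔU ≈ -23400 J

Constant volume ⇒ W = 0, so Q = ΔU = nCᵥΔT with Cᵥ = 5R/2 = 20.79 J/(mol·K).
At constant V, T₂/T₁ = P₂/P₁ ⇒ ΔT = T₁(P₂/P₁ − 1) = 386·(403/1440 − 1) = -278 K.
ΔU = (4.05)(20.79)(-278) = -23400 J.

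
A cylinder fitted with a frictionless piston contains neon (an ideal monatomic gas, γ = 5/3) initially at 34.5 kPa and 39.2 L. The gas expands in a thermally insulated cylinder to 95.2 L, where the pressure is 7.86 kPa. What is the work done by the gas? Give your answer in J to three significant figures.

Adiabatic: W = (P₁V₁ − P₂V₂)/(γ − 1) with γ = 5/3.
P₁V₁ = 1352 J, P₂V₂ = 748.3 J.
W = (1352 − 748.3) / 0.6667 = 906.2 J.

W ≈ 906 J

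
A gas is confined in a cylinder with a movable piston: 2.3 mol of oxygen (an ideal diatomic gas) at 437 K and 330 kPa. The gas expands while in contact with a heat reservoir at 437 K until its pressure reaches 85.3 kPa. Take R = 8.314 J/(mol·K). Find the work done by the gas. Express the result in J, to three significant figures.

W ≈ 11300 J

Isothermal process: W = nRT ln(V₂/V₁) = nRT ln(P₁/P₂).
W = (2.3)(8.314)(437) × ln(330/85.3)
  = 8356 × ln(3.869) = 8356 × 1.353
W_by_gas = 11306 J.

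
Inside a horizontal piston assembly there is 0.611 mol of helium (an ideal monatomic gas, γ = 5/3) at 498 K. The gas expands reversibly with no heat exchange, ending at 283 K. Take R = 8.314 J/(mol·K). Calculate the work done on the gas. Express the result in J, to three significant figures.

Adiabatic ⇒ Q = 0, so W_by = −ΔU = nCᵥ(T₁ − T₂).
Cᵥ = 3R/2 = 12.47 J/(mol·K).
W = (0.611)(12.47)(498 − 283) = 1638 J.
Work on gas = −W_by = -1638 J.

W ≈ -1640 J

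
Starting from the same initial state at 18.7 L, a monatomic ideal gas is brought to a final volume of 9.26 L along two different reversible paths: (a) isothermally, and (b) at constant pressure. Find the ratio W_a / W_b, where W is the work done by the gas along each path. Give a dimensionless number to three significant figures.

Path (a) isothermal: W = P₁V₁ ln(V₂/V₁) → W_a/(P₁V₁) = -0.7028.
Path (b) isobaric: W = P₁(V₂ − V₁) → W_b/(P₁V₁) = -0.5048.
W_a / W_b = -0.7028 / -0.5048 = 1.392.

W_a / W_b ≈ 1.39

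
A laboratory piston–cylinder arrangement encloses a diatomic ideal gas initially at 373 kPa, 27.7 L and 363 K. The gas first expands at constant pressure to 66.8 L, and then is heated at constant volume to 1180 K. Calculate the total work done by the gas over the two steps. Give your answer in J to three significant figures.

Step 1 (isobaric): W = PΔV = (373 kPa)(66.8 − 27.7 L) = 14584 J.
Step 2 (isochoric): W = 0 (constant volume).
W_total = 14584 + 0 = 14584 J.

W_total ≈ 14600 J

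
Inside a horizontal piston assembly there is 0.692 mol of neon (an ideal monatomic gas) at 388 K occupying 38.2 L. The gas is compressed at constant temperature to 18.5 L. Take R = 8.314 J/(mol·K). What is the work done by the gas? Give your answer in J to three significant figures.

W ≈ -1620 J

Isothermal: W = nRT ln(V₂/V₁).
W = (0.692)(8.314)(388) × ln(18.5/38.2)
  = 2232 × -0.7251
W_by_gas = -1619 J.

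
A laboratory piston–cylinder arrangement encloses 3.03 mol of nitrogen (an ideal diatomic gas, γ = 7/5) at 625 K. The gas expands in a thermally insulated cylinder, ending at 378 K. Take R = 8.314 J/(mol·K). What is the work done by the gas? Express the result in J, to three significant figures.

Adiabatic ⇒ Q = 0, so W_by = −ΔU = nCᵥ(T₁ − T₂).
Cᵥ = 5R/2 = 20.79 J/(mol·K).
W = (3.03)(20.79)(625 − 378) = 15556 J.

W ≈ 15600 J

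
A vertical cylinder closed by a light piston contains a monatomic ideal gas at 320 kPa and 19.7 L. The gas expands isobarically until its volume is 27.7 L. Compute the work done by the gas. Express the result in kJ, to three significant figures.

W ≈ 2.56 kJ

Isobaric: W = P ΔV.
W = (320 kPa)(27.7 − 19.7 L) = (320)(8) = 2560 J.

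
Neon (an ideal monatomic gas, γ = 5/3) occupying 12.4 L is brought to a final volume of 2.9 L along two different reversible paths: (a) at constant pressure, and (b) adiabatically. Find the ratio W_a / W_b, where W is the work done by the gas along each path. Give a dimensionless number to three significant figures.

Path (a) isobaric: W = P₁(V₂ − V₁) → W_a/(P₁V₁) = -0.7661.
Path (b) adiabatic: W = P₁V₁(1 − (V₁/V₂)^(γ−1))/(γ−1) → W_b/(P₁V₁) = -2.452.
W_a / W_b = -0.7661 / -2.452 = 0.3125.

W_a / W_b ≈ 0.313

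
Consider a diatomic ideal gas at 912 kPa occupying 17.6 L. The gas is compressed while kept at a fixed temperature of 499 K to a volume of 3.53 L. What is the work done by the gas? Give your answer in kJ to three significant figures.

W ≈ -25.8 kJ

Isothermal: W = nRT ln(V₂/V₁) = P₁V₁ ln(V₂/V₁).
P₁V₁ = (912 kPa)(17.6 L) = 16051 J.
W = 16051 × ln(3.53/17.6) = 16051 × -1.607
W_by_gas = -25788 J.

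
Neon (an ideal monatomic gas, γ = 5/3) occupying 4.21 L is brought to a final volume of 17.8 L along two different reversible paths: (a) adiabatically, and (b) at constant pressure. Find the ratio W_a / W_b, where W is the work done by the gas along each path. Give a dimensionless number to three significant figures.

Path (a) adiabatic: W = P₁V₁(1 − (V₁/V₂)^(γ−1))/(γ−1) → W_a/(P₁V₁) = 0.9263.
Path (b) isobaric: W = P₁(V₂ − V₁) → W_b/(P₁V₁) = 3.228.
W_a / W_b = 0.9263 / 3.228 = 0.287.

W_a / W_b ≈ 0.287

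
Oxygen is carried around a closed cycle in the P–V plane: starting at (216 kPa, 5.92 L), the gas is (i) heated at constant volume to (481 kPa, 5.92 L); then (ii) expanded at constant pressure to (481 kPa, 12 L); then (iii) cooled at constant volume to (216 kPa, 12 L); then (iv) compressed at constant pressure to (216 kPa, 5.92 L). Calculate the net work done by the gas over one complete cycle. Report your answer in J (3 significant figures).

W_net ≈ 1610 J

Constant-volume legs do no work.
W(ii) = (481)(12 − 5.92) = 2924 J; W(iv) = (216)(5.92 − 12) = -1313 J.
W_net = 2924 − 1313 = 1611 J (the clockwise enclosed area).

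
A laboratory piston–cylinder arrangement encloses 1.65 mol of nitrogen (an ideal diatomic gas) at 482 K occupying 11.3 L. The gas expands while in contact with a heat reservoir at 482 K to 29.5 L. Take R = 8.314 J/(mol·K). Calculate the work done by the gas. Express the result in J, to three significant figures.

W ≈ 6340 J

Isothermal: W = nRT ln(V₂/V₁).
W = (1.65)(8.314)(482) × ln(29.5/11.3)
  = 6612 × 0.9596
W_by_gas = 6345 J.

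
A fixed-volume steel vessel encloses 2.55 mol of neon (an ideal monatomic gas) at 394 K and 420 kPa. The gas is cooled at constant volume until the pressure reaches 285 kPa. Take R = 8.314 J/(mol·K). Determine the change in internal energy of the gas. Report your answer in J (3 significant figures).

Constant volume ⇒ W = 0, so Q = ΔU = nCᵥΔT with Cᵥ = 3R/2 = 12.47 J/(mol·K).
At constant V, T₂/T₁ = P₂/P₁ ⇒ ΔT = T₁(P₂/P₁ − 1) = 394·(285/420 − 1) = -126.6 K.
ΔU = (2.55)(12.47)(-126.6) = -4027 J.

ΔU ≈ -4030 J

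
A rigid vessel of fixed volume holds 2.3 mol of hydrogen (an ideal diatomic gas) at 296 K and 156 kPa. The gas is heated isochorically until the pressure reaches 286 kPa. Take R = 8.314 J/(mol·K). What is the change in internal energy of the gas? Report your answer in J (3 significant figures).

ΔU ≈ 11800 J

Constant volume ⇒ W = 0, so Q = ΔU = nCᵥΔT with Cᵥ = 5R/2 = 20.79 J/(mol·K).
At constant V, T₂/T₁ = P₂/P₁ ⇒ ΔT = T₁(P₂/P₁ − 1) = 296·(286/156 − 1) = 246.7 K.
ΔU = (2.3)(20.79)(246.7) = 11792 J.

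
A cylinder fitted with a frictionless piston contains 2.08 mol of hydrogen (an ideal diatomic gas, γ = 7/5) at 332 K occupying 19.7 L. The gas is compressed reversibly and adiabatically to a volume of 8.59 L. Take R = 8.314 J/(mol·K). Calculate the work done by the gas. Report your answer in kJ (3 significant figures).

W ≈ -5.65 kJ

Adiabatic: TV^(γ−1) = const with γ = 7/5.
T₂ = T₁ (V₁/V₂)^(γ−1) = 332 × (19.7/8.59)^0.4 = 332 × 1.394 = 462.7 K.
W_by = nCᵥ(T₁ − T₂) = (2.08)(20.79)(332 − 462.7) = -5652 J.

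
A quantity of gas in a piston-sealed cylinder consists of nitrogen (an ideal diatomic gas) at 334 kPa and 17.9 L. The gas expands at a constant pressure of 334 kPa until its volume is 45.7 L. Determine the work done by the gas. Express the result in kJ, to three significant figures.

Isobaric: W = P ΔV.
W = (334 kPa)(45.7 − 17.9 L) = (334)(27.8) = 9285 J.

W ≈ 9.29 kJ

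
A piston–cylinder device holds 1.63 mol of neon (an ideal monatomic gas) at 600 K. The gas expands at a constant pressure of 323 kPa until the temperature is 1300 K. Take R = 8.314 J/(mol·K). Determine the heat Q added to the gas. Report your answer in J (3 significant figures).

Q ≈ 23700 J

Isobaric: W = nRΔT = (1.63)(8.314)(700) = 9486 J.
ΔU = nCᵥΔT with Cᵥ = 3R/2: ΔU = (1.63)(12.47)(700) = 14229 J.
Q = ΔU + W = 14229 + 9486 = 23716 J.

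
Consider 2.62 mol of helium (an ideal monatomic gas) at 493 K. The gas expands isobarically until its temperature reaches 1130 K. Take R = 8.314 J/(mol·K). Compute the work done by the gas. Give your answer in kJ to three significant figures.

Isobaric: W = P ΔV = nR ΔT.
W = (2.62)(8.314)(1130 − 493) = 13876 J.

W ≈ 13.9 kJ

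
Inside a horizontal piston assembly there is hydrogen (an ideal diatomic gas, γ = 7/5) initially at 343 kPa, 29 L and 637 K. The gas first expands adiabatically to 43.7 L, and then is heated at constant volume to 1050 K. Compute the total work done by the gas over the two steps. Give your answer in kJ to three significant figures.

W_total ≈ 3.76 kJ

Step 1 (adiabatic): W = (P₁V₁ − P₂V₂)/(γ−1) = (9947 − 8442)/0.4 = 3762 J.
Step 2 (isochoric): W = 0 (constant volume).
W_total = 3762 + 0 = 3762 J.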